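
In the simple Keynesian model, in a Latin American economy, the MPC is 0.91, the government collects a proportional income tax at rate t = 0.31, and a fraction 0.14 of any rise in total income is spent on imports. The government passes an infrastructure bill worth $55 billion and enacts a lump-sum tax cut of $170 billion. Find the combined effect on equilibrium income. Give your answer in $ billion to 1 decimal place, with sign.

Expenditure multiplier = 1/(1 − c(1−t) + m) = 1/(1 − 0.91×0.69 + 0.14) = 1/0.5121 ≈ 1.953.
ΔG contributes k·ΔG = (+$55 billion) / 0.5121 ≈ +$107.4 billion.
ΔT of −$170 billion changes first-round spending by −c·ΔT = +$154.7 billion, contributing k·(−c·ΔT) = (+$154.7 billion) / 0.5121 ≈ +$302.1 billion.
Net ΔY = k(ΔG − c·ΔT) = (+$209.7 billion) / 0.5121 ≈ +$409.5 billion.

+$409.5 billion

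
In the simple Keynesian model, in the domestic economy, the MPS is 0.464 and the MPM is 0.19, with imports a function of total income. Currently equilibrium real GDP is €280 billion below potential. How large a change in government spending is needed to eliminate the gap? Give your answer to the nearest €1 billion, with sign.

MPC = 1 − MPS = 1 − 0.464 = 0.536.
Spending multiplier = 1/(1 − c + m) = 1/(1 − 0.536 + 0.19) = 1/0.654 ≈ 1.529.
Need ΔY = +€280 billion, so ΔG = ΔY/k = (+€280 billion) × 0.654 ≈ +€183 billion.
The government should increase government spending by €183 billion.

+€183 billion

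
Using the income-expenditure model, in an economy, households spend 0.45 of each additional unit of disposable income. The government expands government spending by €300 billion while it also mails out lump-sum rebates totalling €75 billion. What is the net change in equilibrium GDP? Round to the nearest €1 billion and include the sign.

+€607 billion

Expenditure multiplier = 1/(1 − MPC) = 1/(1 − 0.45) = 1/0.55 ≈ 1.818.
ΔG contributes k·ΔG = (+€300 billion) / 0.55 ≈ +€545.5 billion.
ΔT of −€75 billion changes first-round spending by −c·ΔT = +€33.75 billion, contributing k·(−c·ΔT) = (+€33.75 billion) / 0.55 ≈ +€61.4 billion.
Net ΔY = k(ΔG − c·ΔT) = (+€333.75 billion) / 0.55 ≈ +€607 billion.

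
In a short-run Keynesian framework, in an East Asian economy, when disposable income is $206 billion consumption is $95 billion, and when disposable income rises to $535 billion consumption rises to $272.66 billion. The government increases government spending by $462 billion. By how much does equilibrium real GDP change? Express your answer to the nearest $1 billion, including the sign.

+$1,004 billion

MPC = ΔC/ΔYd = (272.66 − 95)/(535 − 206) = 177.66/329 = 0.54.
Government-spending multiplier = 1/(1 − MPC) = 1/(1 − 0.54) = 1/0.46 ≈ 2.174.
ΔY = k × ΔG = (+$462 billion) / 0.46 ≈ +$1,004 billion.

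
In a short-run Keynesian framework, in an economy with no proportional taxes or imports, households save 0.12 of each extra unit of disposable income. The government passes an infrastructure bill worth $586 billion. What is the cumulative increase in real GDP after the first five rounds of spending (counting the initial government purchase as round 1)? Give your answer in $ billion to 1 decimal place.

$2,306.2 billion

MPC = 1 − MPS = 1 − 0.12 = 0.88.
Round 1 adds ΔG = $586 billion; each later round is MPC = 0.88 times the previous.
After 5 rounds: 586 + 515.68 + 453.7984 + 399.342592 + 351.42148096 = ΔG·(1 − c^5)/(1 − c) = 586 × (1 − 0.5277319168)/0.12 ≈ $2,306.2 billion.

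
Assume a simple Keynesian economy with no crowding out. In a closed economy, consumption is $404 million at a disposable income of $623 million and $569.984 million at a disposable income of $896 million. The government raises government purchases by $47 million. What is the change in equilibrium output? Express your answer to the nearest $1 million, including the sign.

MPC = ΔC/ΔYd = (569.984 − 404)/(896 − 623) = 165.984/273 = 0.608.
Spending multiplier = 1/(1 − MPC) = 1/(1 − 0.608) = 1/0.392 ≈ 2.551.
ΔY = k × ΔG = (+$47 million) / 0.392 ≈ +$120 million.

+$120 million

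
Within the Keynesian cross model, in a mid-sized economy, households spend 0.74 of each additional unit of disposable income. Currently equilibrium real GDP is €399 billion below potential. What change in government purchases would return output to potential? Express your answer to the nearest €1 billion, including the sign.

+€104 billion

Spending multiplier = 1/(1 − MPC) = 1/(1 − 0.74) = 1/0.26 ≈ 3.846.
Need ΔY = +€399 billion, so ΔG = ΔY/k = (+€399 billion) × 0.26 ≈ +€104 billion.
The government should increase government purchases by €104 billion.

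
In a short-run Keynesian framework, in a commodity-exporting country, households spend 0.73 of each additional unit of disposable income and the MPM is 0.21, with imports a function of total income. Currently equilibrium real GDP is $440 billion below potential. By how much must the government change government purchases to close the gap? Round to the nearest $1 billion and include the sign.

Spending multiplier = 1/(1 − c + m) = 1/(1 − 0.73 + 0.21) = 1/0.48 ≈ 2.083.
Need ΔY = +$440 billion, so ΔG = ΔY/k = (+$440 billion) × 0.48 ≈ +$211 billion.
The government should increase government purchases by $211 billion.

+$211 billion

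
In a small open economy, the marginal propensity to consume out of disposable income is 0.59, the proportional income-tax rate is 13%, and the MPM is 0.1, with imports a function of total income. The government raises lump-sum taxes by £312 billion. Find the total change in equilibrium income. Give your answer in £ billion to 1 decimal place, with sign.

A lump-sum tax change of +£312 billion shifts disposable income by −£312 billion; first-round consumption changes by −c × ΔT = −0.59 × (+£312 billion) = −£184.08 billion.
Expenditure multiplier = 1/(1 − c(1−t) + m) = 1/(1 − 0.59×0.87 + 0.1) = 1/0.5867 ≈ 1.704.
The tax multiplier is −c × k ≈ −1.006, so ΔY = k × (−c·ΔT) = (−£184.08 billion) / 0.5867 ≈ −£313.8 billion.

−£313.8 billion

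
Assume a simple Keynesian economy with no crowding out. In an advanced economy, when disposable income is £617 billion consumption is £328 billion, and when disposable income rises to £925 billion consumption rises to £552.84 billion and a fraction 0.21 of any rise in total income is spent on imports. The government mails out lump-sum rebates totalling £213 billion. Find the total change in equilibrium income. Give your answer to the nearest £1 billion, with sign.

+£324 billion

MPC = ΔC/ΔYd = (552.84 − 328)/(925 − 617) = 224.84/308 = 0.73.
A lump-sum tax change of −£213 billion shifts disposable income by +£213 billion; first-round consumption changes by −c × ΔT = −0.73 × (−£213 billion) = +£155.49 billion.
Expenditure multiplier = 1/(1 − c + m) = 1/(1 − 0.73 + 0.21) = 1/0.48 ≈ 2.083.
The tax multiplier is −c × k ≈ −1.521, so ΔY = k × (−c·ΔT) = (+£155.49 billion) / 0.48 ≈ +£324 billion.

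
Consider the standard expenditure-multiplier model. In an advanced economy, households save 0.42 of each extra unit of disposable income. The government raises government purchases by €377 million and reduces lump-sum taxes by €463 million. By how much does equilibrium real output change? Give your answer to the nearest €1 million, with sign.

MPC = 1 − MPS = 1 − 0.42 = 0.58.
Expenditure multiplier = 1/(1 − MPC) = 1/(1 − 0.58) = 1/0.42 ≈ 2.381.
ΔG contributes k·ΔG = (+€377 million) / 0.42 ≈ +€897.6 million.
ΔT of −€463 million changes first-round spending by −c·ΔT = +€268.54 million, contributing k·(−c·ΔT) = (+€268.54 million) / 0.42 ≈ +€639.4 million.
Net ΔY = k(ΔG − c·ΔT) = (+€645.54 million) / 0.42 = +€1,537 million.

+€1,537 million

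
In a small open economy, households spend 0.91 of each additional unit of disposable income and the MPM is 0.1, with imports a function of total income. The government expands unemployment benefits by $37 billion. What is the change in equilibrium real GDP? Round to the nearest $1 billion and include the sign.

+$177 billion

The transfer change shifts disposable income by +$37 billion, so first-round consumption changes by c·ΔTR = 0.91 × (+$37 billion) = +$33.67 billion.
Expenditure multiplier = 1/(1 − c + m) = 1/(1 − 0.91 + 0.1) = 1/0.19 ≈ 5.263.
The transfer multiplier is c × k ≈ 4.789, so ΔY = k × (c·ΔTR) = (+$33.67 billion) / 0.19 ≈ +$177 billion.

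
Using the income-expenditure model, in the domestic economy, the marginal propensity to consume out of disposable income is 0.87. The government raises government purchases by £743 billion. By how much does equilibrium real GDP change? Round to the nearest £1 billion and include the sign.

Spending multiplier = 1/(1 − MPC) = 1/(1 − 0.87) = 1/0.13 ≈ 7.692.
ΔY = k × ΔG = (+£743 billion) / 0.13 ≈ +£5,715 billion.

+£5,715 billion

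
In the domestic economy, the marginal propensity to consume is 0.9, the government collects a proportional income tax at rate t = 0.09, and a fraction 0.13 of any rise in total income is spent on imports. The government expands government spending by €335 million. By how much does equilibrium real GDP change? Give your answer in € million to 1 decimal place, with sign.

+€1,077.2 million

Expenditure multiplier = 1/(1 − c(1−t) + m) = 1/(1 − 0.9×0.91 + 0.13) = 1/0.311 ≈ 3.215.
ΔY = k × ΔG = (+€335 million) / 0.311 ≈ +€1,077.2 million.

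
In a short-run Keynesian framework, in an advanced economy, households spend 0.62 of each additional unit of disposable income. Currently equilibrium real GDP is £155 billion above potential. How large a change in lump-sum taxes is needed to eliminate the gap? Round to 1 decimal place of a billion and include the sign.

+£95.0 billion

Spending multiplier = 1/(1 − MPC) = 1/(1 − 0.62) = 1/0.38 ≈ 2.632.
Tax multiplier = −c·k = −0.62/0.38 ≈ −1.632. Need ΔY = −£155 billion, so ΔT = ΔY/(−c·k) = −(−£155 billion) × 0.38 / 0.62 = +£95 billion.
The government should raise lump-sum taxes by £95 billion.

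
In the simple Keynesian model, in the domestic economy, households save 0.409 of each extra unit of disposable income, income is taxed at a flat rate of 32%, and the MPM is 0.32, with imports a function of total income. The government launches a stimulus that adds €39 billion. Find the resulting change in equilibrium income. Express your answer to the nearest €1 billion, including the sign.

+€42 billion

MPC = 1 − MPS = 1 − 0.409 = 0.591.
Government-spending multiplier = 1/(1 − c(1−t) + m) = 1/(1 − 0.591×0.68 + 0.32) = 1/0.91812 ≈ 1.089.
ΔY = k × ΔG = (+€39 billion) / 0.91812 ≈ +€42 billion.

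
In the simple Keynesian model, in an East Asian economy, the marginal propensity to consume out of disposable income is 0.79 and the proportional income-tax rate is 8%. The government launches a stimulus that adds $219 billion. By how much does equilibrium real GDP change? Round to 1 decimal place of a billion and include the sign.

Spending multiplier = 1/(1 − c(1−t)) = 1/(1 − 0.79×0.92) = 1/0.2732 ≈ 3.66.
ΔY = k × ΔG = (+$219 billion) / 0.2732 ≈ +$801.6 billion.

+$801.6 billion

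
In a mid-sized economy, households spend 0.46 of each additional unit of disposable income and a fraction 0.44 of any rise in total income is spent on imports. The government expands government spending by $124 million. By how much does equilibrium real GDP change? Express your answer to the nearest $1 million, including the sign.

+$127 million

Spending multiplier = 1/(1 − c + m) = 1/(1 − 0.46 + 0.44) = 1/0.98 ≈ 1.02.
ΔY = k × ΔG = (+$124 million) / 0.98 ≈ +$127 million.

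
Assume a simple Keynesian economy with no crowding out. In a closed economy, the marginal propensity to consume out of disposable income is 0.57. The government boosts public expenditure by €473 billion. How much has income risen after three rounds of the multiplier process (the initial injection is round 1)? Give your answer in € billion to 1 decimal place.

€896.3 billion

Round 1 adds ΔG = €473 billion; each later round is MPC = 0.57 times the previous.
After 3 rounds: 473 + 269.61 + 153.6777 = ΔG·(1 − c^3)/(1 − c) = 473 × (1 − 0.185193)/0.43 ≈ €896.3 billion.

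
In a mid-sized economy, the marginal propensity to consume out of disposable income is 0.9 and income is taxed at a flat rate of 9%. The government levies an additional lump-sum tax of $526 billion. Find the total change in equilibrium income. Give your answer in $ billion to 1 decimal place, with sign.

A lump-sum tax change of +$526 billion shifts disposable income by −$526 billion; first-round consumption changes by −c × ΔT = −0.9 × (+$526 billion) = −$473.4 billion.
Expenditure multiplier = 1/(1 − c(1−t)) = 1/(1 − 0.9×0.91) = 1/0.181 ≈ 5.525.
The tax multiplier is −c × k ≈ −4.972, so ΔY = k × (−c·ΔT) = (−$473.4 billion) / 0.181 ≈ −$2,615.5 billion.

−$2,615.5 billion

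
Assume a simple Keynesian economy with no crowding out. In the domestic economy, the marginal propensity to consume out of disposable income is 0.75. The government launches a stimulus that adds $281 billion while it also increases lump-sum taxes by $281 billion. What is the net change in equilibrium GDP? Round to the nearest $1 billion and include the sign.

Expenditure multiplier = 1/(1 − MPC) = 1/(1 − 0.75) = 1/0.25 = 4.
ΔG contributes k·ΔG = (+$281 billion) / 0.25 = +$1,124 billion.
ΔT of +$281 billion changes first-round spending by −c·ΔT = −$210.75 billion, contributing k·(−c·ΔT) = (−$210.75 billion) / 0.25 = −$843 billion.
With ΔG = ΔT and no other leakages, the balanced-budget multiplier is 1, so ΔY = ΔG = +$281 billion.

+$281 billion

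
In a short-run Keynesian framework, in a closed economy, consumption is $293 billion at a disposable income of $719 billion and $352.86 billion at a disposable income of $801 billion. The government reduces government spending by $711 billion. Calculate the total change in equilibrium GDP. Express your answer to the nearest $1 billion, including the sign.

MPC = ΔC/ΔYd = (352.86 − 293)/(801 − 719) = 59.86/82 = 0.73.
Spending multiplier = 1/(1 − MPC) = 1/(1 − 0.73) = 1/0.27 ≈ 3.704.
ΔY = k × ΔG = (−$711 billion) / 0.27 ≈ −$2,633 billion.

−$2,633 billion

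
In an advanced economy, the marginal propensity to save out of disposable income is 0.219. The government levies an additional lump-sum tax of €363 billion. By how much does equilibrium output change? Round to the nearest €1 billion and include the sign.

MPC = 1 − MPS = 1 − 0.219 = 0.781.
A lump-sum tax change of +€363 billion shifts disposable income by −€363 billion; first-round consumption changes by −c × ΔT = −0.781 × (+€363 billion) = −€283.503 billion.
Expenditure multiplier = 1/(1 − MPC) = 1/(1 − 0.781) = 1/0.219 ≈ 4.566.
The tax multiplier is −c × k ≈ −3.566, so ΔY = k × (−c·ΔT) = (−€283.503 billion) / 0.219 ≈ −€1,295 billion.

−€1,295 billion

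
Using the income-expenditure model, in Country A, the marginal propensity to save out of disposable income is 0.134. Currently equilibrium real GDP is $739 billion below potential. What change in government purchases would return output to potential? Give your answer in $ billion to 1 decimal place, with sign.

+$99.0 billion

MPC = 1 − MPS = 1 − 0.134 = 0.866.
Spending multiplier = 1/(1 − MPC) = 1/(1 − 0.866) = 1/0.134 ≈ 7.463.
Need ΔY = +$739 billion, so ΔG = ΔY/k = (+$739 billion) × 0.134 ≈ +$99 billion.
The government should increase government purchases by $99 billion.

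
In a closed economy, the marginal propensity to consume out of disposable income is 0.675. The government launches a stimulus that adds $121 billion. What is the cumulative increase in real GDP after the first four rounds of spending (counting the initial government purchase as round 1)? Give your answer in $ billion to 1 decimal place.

$295.0 billion

Round 1 adds ΔG = $121 billion; each later round is MPC = 0.675 times the previous.
After 4 rounds: 121 + 81.675 + 55.130625 + 37.213171875 = ΔG·(1 − c^4)/(1 − c) = 121 × (1 − 0.207594140625)/0.325 ≈ $295 billion.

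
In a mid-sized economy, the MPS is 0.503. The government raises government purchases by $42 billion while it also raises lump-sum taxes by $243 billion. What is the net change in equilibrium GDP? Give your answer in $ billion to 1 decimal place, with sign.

MPC = 1 − MPS = 1 − 0.503 = 0.497.
Expenditure multiplier = 1/(1 − MPC) = 1/(1 − 0.497) = 1/0.503 ≈ 1.988.
ΔG contributes k·ΔG = (+$42 billion) / 0.503 ≈ +$83.5 billion.
ΔT of +$243 billion changes first-round spending by −c·ΔT = −$120.771 billion, contributing k·(−c·ΔT) = (−$120.771 billion) / 0.503 ≈ −$240.1 billion.
Net ΔY = k(ΔG − c·ΔT) = (−$78.771 billion) / 0.503 ≈ −$156.6 billion.

−$156.6 billion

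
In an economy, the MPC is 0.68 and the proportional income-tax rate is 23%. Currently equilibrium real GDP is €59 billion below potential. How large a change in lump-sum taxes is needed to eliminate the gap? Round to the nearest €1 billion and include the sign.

Spending multiplier = 1/(1 − c(1−t)) = 1/(1 − 0.68×0.77) = 1/0.4764 ≈ 2.099.
Tax multiplier = −c·k = −0.68/0.4764 ≈ −1.427. Need ΔY = +€59 billion, so ΔT = ΔY/(−c·k) = −(+€59 billion) × 0.4764 / 0.68 ≈ −€41 billion.
The government should cut lump-sum taxes by €41 billion.

−€41 billion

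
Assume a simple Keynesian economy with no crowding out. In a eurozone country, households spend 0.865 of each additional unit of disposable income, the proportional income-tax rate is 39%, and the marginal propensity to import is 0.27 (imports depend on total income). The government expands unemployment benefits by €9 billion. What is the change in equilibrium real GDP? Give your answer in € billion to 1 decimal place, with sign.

The transfer change shifts disposable income by +€9 billion, so first-round consumption changes by c·ΔTR = 0.865 × (+€9 billion) = +€7.785 billion.
Expenditure multiplier = 1/(1 − c(1−t) + m) = 1/(1 − 0.865×0.61 + 0.27) = 1/0.74235 ≈ 1.347.
The transfer multiplier is c × k ≈ 1.165, so ΔY = k × (c·ΔTR) = (+€7.785 billion) / 0.74235 ≈ +€10.5 billion.

+€10.5 billion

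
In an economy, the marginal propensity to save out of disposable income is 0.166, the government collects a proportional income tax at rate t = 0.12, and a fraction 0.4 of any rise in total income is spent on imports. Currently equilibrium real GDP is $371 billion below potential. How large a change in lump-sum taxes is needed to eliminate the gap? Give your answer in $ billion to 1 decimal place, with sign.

MPC = 1 − MPS = 1 − 0.166 = 0.834.
Spending multiplier = 1/(1 − c(1−t) + m) = 1/(1 − 0.834×0.88 + 0.4) = 1/0.66608 ≈ 1.501.
Tax multiplier = −c·k = −0.834/0.66608 ≈ −1.252. Need ΔY = +$371 billion, so ΔT = ΔY/(−c·k) = −(+$371 billion) × 0.66608 / 0.834 ≈ −$296.3 billion.
The government should cut lump-sum taxes by $296.3 billion.

−$296.3 billion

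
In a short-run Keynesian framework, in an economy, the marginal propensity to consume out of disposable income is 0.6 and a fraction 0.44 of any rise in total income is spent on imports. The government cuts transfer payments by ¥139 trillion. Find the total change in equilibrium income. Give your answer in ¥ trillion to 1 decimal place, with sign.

−¥99.3 trillion

The transfer change shifts disposable income by −¥139 trillion, so first-round consumption changes by c·ΔTR = 0.6 × (−¥139 trillion) = −¥83.4 trillion.
Expenditure multiplier = 1/(1 − c + m) = 1/(1 − 0.6 + 0.44) = 1/0.84 ≈ 1.19.
The transfer multiplier is c × k ≈ 0.714, so ΔY = k × (c·ΔTR) = (−¥83.4 trillion) / 0.84 ≈ −¥99.3 trillion.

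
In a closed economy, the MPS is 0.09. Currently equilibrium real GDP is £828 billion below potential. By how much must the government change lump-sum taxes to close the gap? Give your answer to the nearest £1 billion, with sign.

−£82 billion

MPC = 1 − MPS = 1 − 0.09 = 0.91.
Spending multiplier = 1/(1 − MPC) = 1/(1 − 0.91) = 1/0.09 ≈ 11.111.
Tax multiplier = −c·k = −0.91/0.09 ≈ −10.111. Need ΔY = +£828 billion, so ΔT = ΔY/(−c·k) = −(+£828 billion) × 0.09 / 0.91 ≈ −£82 billion.
The government should cut lump-sum taxes by £82 billion.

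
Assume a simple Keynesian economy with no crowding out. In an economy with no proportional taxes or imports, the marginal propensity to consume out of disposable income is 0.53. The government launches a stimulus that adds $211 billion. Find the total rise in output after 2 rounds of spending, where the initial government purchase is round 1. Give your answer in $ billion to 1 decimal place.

$322.8 billion

Round 1 adds ΔG = $211 billion; each later round is MPC = 0.53 times the previous.
After 2 rounds: 211 + 111.83 = ΔG·(1 − c^2)/(1 − c) = 211 × (1 − 0.2809)/0.47 ≈ $322.8 billion.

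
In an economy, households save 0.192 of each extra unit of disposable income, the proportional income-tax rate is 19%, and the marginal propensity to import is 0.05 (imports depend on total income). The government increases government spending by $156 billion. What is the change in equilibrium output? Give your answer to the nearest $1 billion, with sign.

MPC = 1 − MPS = 1 − 0.192 = 0.808.
Spending multiplier = 1/(1 − c(1−t) + m) = 1/(1 − 0.808×0.81 + 0.05) = 1/0.39552 ≈ 2.528.
ΔY = k × ΔG = (+$156 billion) / 0.39552 ≈ +$394 billion.

+$394 billion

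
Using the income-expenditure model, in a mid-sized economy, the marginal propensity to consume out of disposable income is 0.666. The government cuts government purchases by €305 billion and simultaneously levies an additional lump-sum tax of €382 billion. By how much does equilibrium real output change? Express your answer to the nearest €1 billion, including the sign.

Expenditure multiplier = 1/(1 − MPC) = 1/(1 − 0.666) = 1/0.334 ≈ 2.994.
ΔG contributes k·ΔG = (−€305 billion) / 0.334 ≈ −€913.2 billion.
ΔT of +€382 billion changes first-round spending by −c·ΔT = −€254.412 billion, contributing k·(−c·ΔT) = (−€254.412 billion) / 0.334 ≈ −€761.7 billion.
Net ΔY = k(ΔG − c·ΔT) = (−€559.412 billion) / 0.334 ≈ −€1,675 billion.

−€1,675 billion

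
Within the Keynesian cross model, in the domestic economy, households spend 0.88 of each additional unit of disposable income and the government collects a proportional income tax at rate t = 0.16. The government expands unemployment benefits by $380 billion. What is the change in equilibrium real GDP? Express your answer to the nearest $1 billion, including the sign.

+$1,282 billion

The transfer change shifts disposable income by +$380 billion, so first-round consumption changes by c·ΔTR = 0.88 × (+$380 billion) = +$334.4 billion.
Expenditure multiplier = 1/(1 − c(1−t)) = 1/(1 − 0.88×0.84) = 1/0.2608 ≈ 3.834.
The transfer multiplier is c × k ≈ 3.374, so ΔY = k × (c·ΔTR) = (+$334.4 billion) / 0.2608 ≈ +$1,282 billion.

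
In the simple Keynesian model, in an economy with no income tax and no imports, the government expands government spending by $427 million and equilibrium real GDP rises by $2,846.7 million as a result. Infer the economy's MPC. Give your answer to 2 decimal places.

0.85

Implied spending multiplier k = ΔY/ΔG = 2,846.7/427 ≈ 6.6667.
Since k = 1/(1 − MPC), MPC = 1 − 1/k = 1 − ΔG/ΔY = 1 − 427/2,846.7 ≈ 0.85.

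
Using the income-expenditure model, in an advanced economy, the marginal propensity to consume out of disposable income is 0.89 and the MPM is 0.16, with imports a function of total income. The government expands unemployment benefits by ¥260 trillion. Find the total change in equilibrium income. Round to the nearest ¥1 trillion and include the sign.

+¥857 trillion

The transfer change shifts disposable income by +¥260 trillion, so first-round consumption changes by c·ΔTR = 0.89 × (+¥260 trillion) = +¥231.4 trillion.
Expenditure multiplier = 1/(1 − c + m) = 1/(1 − 0.89 + 0.16) = 1/0.27 ≈ 3.704.
The transfer multiplier is c × k ≈ 3.296, so ΔY = k × (c·ΔTR) = (+¥231.4 trillion) / 0.27 ≈ +¥857 trillion.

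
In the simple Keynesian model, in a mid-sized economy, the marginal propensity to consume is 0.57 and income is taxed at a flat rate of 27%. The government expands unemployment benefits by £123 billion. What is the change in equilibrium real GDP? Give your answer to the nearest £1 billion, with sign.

The transfer change shifts disposable income by +£123 billion, so first-round consumption changes by c·ΔTR = 0.57 × (+£123 billion) = +£70.11 billion.
Expenditure multiplier = 1/(1 − c(1−t)) = 1/(1 − 0.57×0.73) = 1/0.5839 ≈ 1.713.
The transfer multiplier is c × k ≈ 0.976, so ΔY = k × (c·ΔTR) = (+£70.11 billion) / 0.5839 ≈ +£120 billion.

+£120 billion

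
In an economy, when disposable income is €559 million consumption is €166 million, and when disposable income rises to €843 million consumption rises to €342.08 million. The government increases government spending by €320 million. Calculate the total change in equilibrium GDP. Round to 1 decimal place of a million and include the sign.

MPC = ΔC/ΔYd = (342.08 − 166)/(843 − 559) = 176.08/284 = 0.62.
Government-spending multiplier = 1/(1 − MPC) = 1/(1 − 0.62) = 1/0.38 ≈ 2.632.
ΔY = k × ΔG = (+€320 million) / 0.38 ≈ +€842.1 million.

+€842.1 million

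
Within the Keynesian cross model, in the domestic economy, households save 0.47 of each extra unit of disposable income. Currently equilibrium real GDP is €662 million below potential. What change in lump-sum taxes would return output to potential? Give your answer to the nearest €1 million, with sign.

MPC = 1 − MPS = 1 − 0.47 = 0.53.
Spending multiplier = 1/(1 − MPC) = 1/(1 − 0.53) = 1/0.47 ≈ 2.128.
Tax multiplier = −c·k = −0.53/0.47 ≈ −1.128. Need ΔY = +€662 million, so ΔT = ΔY/(−c·k) = −(+€662 million) × 0.47 / 0.53 ≈ −€587 million.
The government should cut lump-sum taxes by €587 million.

−€587 million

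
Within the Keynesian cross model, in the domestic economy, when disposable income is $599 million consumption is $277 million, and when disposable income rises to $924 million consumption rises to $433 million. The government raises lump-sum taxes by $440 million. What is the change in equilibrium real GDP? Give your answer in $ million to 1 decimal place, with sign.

−$406.2 million

MPC = ΔC/ΔYd = (433 − 277)/(924 − 599) = 156/325 = 0.48.
A lump-sum tax change of +$440 million shifts disposable income by −$440 million; first-round consumption changes by −c × ΔT = −0.48 × (+$440 million) = −$211.2 million.
Expenditure multiplier = 1/(1 − MPC) = 1/(1 − 0.48) = 1/0.52 ≈ 1.923.
The tax multiplier is −c × k ≈ −0.923, so ΔY = k × (−c·ΔT) = (−$211.2 million) / 0.52 ≈ −$406.2 million.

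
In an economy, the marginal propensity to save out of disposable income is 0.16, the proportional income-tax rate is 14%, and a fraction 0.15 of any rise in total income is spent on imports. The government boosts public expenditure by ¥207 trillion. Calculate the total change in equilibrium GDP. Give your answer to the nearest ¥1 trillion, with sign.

MPC = 1 − MPS = 1 − 0.16 = 0.84.
Government-spending multiplier = 1/(1 − c(1−t) + m) = 1/(1 − 0.84×0.86 + 0.15) = 1/0.4276 ≈ 2.339.
ΔY = k × ΔG = (+¥207 trillion) / 0.4276 ≈ +¥484 trillion.

+¥484 trillion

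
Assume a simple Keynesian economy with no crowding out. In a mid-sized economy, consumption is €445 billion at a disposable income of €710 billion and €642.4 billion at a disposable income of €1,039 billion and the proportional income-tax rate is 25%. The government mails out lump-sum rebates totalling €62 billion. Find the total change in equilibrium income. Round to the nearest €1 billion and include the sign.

+€68 billion

MPC = ΔC/ΔYd = (642.4 − 445)/(1,039 − 710) = 197.4/329 = 0.6.
A lump-sum tax change of −€62 billion shifts disposable income by +€62 billion; first-round consumption changes by −c × ΔT = −0.6 × (−€62 billion) = +€37.2 billion.
Expenditure multiplier = 1/(1 − c(1−t)) = 1/(1 − 0.6×0.75) = 1/0.55 ≈ 1.818.
The tax multiplier is −c × k ≈ −1.091, so ΔY = k × (−c·ΔT) = (+€37.2 billion) / 0.55 ≈ +€68 billion.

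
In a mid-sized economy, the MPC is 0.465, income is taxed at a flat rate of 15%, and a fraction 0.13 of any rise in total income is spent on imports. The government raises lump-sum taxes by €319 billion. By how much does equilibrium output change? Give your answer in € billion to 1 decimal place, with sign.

A lump-sum tax change of +€319 billion shifts disposable income by −€319 billion; first-round consumption changes by −c × ΔT = −0.465 × (+€319 billion) = −€148.335 billion.
Expenditure multiplier = 1/(1 − c(1−t) + m) = 1/(1 − 0.465×0.85 + 0.13) = 1/0.73475 ≈ 1.361.
The tax multiplier is −c × k ≈ −0.633, so ΔY = k × (−c·ΔT) = (−€148.335 billion) / 0.73475 ≈ −€201.9 billion.

−€201.9 billion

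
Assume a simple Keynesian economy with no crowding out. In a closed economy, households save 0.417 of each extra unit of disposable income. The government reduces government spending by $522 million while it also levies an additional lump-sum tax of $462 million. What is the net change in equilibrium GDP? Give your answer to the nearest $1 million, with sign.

−$1,898 million

MPC = 1 − MPS = 1 − 0.417 = 0.583.
Expenditure multiplier = 1/(1 − MPC) = 1/(1 − 0.583) = 1/0.417 ≈ 2.398.
ΔG contributes k·ΔG = (−$522 million) / 0.417 ≈ −$1,251.8 million.
ΔT of +$462 million changes first-round spending by −c·ΔT = −$269.346 million, contributing k·(−c·ΔT) = (−$269.346 million) / 0.417 ≈ −$645.9 million.
Net ΔY = k(ΔG − c·ΔT) = (−$791.346 million) / 0.417 ≈ −$1,898 million.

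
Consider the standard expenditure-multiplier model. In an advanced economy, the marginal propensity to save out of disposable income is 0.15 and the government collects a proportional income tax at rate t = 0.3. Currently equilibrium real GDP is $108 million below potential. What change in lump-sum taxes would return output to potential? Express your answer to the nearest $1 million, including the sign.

−$51 million

MPC = 1 − MPS = 1 − 0.15 = 0.85.
Spending multiplier = 1/(1 − c(1−t)) = 1/(1 − 0.85×0.7) = 1/0.405 ≈ 2.469.
Tax multiplier = −c·k = −0.85/0.405 ≈ −2.099. Need ΔY = +$108 million, so ΔT = ΔY/(−c·k) = −(+$108 million) × 0.405 / 0.85 ≈ −$51 million.
The government should cut lump-sum taxes by $51 million.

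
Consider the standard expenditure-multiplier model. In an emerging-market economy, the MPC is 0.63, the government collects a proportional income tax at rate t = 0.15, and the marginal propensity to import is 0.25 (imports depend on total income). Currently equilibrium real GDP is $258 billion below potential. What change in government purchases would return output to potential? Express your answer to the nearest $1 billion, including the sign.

Spending multiplier = 1/(1 − c(1−t) + m) = 1/(1 − 0.63×0.85 + 0.25) = 1/0.7145 ≈ 1.4.
Need ΔY = +$258 billion, so ΔG = ΔY/k = (+$258 billion) × 0.7145 ≈ +$184 billion.
The government should increase government purchases by $184 billion.

+$184 billion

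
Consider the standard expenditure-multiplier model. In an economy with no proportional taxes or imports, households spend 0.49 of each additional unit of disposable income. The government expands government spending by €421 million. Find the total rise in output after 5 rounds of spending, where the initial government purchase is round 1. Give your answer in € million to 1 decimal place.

Round 1 adds ΔG = €421 million; each later round is MPC = 0.49 times the previous.
After 5 rounds: 421 + 206.29 + 101.0821 + 49.530229 + 24.26981221 = ΔG·(1 − c^5)/(1 − c) = 421 × (1 − 0.0282475249)/0.51 ≈ €802.2 million.

€802.2 million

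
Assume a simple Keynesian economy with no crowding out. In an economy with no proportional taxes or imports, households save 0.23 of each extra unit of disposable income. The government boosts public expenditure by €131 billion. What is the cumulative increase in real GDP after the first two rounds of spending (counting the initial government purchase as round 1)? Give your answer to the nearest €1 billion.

MPC = 1 − MPS = 1 − 0.23 = 0.77.
Round 1 adds ΔG = €131 billion; each later round is MPC = 0.77 times the previous.
After 2 rounds: 131 + 100.87 = ΔG·(1 − c^2)/(1 − c) = 131 × (1 − 0.5929)/0.23 ≈ €232 billion.

€232 billion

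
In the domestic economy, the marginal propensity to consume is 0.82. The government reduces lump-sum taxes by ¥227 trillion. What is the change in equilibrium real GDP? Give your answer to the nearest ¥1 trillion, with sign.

A lump-sum tax change of −¥227 trillion shifts disposable income by +¥227 trillion; first-round consumption changes by −c × ΔT = −0.82 × (−¥227 trillion) = +¥186.14 trillion.
Expenditure multiplier = 1/(1 − MPC) = 1/(1 − 0.82) = 1/0.18 ≈ 5.556.
The tax multiplier is −c × k ≈ −4.556, so ΔY = k × (−c·ΔT) = (+¥186.14 trillion) / 0.18 ≈ +¥1,034 trillion.

+¥1,034 trillion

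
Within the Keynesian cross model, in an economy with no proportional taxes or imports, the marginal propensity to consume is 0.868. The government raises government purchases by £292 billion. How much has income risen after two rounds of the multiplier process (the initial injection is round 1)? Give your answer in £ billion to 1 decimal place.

£545.5 billion

Round 1 adds ΔG = £292 billion; each later round is MPC = 0.868 times the previous.
After 2 rounds: 292 + 253.456 = ΔG·(1 − c^2)/(1 − c) = 292 × (1 − 0.753424)/0.132 ≈ £545.5 billion.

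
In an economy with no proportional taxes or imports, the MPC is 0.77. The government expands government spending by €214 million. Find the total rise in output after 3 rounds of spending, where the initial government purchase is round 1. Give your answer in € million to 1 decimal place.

Round 1 adds ΔG = €214 million; each later round is MPC = 0.77 times the previous.
After 3 rounds: 214 + 164.78 + 126.8806 = ΔG·(1 − c^3)/(1 − c) = 214 × (1 − 0.456533)/0.23 ≈ €505.7 million.

€505.7 million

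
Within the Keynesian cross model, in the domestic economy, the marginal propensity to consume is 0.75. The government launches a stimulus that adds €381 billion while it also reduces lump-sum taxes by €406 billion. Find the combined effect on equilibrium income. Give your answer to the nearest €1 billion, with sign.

Expenditure multiplier = 1/(1 − MPC) = 1/(1 − 0.75) = 1/0.25 = 4.
ΔG contributes k·ΔG = (+€381 billion) / 0.25 = +€1,524 billion.
ΔT of −€406 billion changes first-round spending by −c·ΔT = +€304.5 billion, contributing k·(−c·ΔT) = (+€304.5 billion) / 0.25 = +€1,218 billion.
Net ΔY = k(ΔG − c·ΔT) = (+€685.5 billion) / 0.25 = +€2,742 billion.

+€2,742 billion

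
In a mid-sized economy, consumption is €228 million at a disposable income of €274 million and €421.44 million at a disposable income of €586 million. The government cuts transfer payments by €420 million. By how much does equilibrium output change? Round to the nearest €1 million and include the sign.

−€685 million

MPC = ΔC/ΔYd = (421.44 − 228)/(586 − 274) = 193.44/312 = 0.62.
The transfer change shifts disposable income by −€420 million, so first-round consumption changes by c·ΔTR = 0.62 × (−€420 million) = −€260.4 million.
Expenditure multiplier = 1/(1 − MPC) = 1/(1 − 0.62) = 1/0.38 ≈ 2.632.
The transfer multiplier is c × k ≈ 1.632, so ΔY = k × (c·ΔTR) = (−€260.4 million) / 0.38 ≈ −€685 million.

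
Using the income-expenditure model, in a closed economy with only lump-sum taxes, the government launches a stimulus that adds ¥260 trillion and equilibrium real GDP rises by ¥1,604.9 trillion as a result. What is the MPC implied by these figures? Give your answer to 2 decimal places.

Implied spending multiplier k = ΔY/ΔG = 1,604.9/260 ≈ 6.1727.
Since k = 1/(1 − MPC), MPC = 1 − 1/k = 1 − ΔG/ΔY = 1 − 260/1,604.9 ≈ 0.84.

0.84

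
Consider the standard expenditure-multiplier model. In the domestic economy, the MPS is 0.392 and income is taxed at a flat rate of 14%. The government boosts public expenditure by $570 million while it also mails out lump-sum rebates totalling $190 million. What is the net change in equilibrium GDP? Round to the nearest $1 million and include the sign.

MPC = 1 − MPS = 1 − 0.392 = 0.608.
Expenditure multiplier = 1/(1 − c(1−t)) = 1/(1 − 0.608×0.86) = 1/0.47712 ≈ 2.096.
ΔG contributes k·ΔG = (+$570 million) / 0.47712 ≈ +$1,194.7 million.
ΔT of −$190 million changes first-round spending by −c·ΔT = +$115.52 million, contributing k·(−c·ΔT) = (+$115.52 million) / 0.47712 ≈ +$242.1 million.
Net ΔY = k(ΔG − c·ΔT) = (+$685.52 million) / 0.47712 ≈ +$1,437 million.

+$1,437 million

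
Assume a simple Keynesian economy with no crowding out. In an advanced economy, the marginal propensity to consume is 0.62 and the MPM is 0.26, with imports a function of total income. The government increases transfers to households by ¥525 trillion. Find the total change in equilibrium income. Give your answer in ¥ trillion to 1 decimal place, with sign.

+¥508.6 trillion

The transfer change shifts disposable income by +¥525 trillion, so first-round consumption changes by c·ΔTR = 0.62 × (+¥525 trillion) = +¥325.5 trillion.
Expenditure multiplier = 1/(1 − c + m) = 1/(1 − 0.62 + 0.26) = 1/0.64 ≈ 1.563.
The transfer multiplier is c × k ≈ 0.969, so ΔY = k × (c·ΔTR) = (+¥325.5 trillion) / 0.64 ≈ +¥508.6 trillion.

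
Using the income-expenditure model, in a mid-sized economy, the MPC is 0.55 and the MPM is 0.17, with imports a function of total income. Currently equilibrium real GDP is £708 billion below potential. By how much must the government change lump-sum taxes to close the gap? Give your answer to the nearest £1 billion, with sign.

−£798 billion

Spending multiplier = 1/(1 − c + m) = 1/(1 − 0.55 + 0.17) = 1/0.62 ≈ 1.613.
Tax multiplier = −c·k = −0.55/0.62 ≈ −0.887. Need ΔY = +£708 billion, so ΔT = ΔY/(−c·k) = −(+£708 billion) × 0.62 / 0.55 ≈ −£798 billion.
The government should cut lump-sum taxes by £798 billion.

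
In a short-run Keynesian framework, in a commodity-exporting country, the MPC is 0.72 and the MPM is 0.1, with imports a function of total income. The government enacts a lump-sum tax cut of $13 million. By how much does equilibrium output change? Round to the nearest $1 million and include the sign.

+$25 million

A lump-sum tax change of −$13 million shifts disposable income by +$13 million; first-round consumption changes by −c × ΔT = −0.72 × (−$13 million) = +$9.36 million.
Expenditure multiplier = 1/(1 − c + m) = 1/(1 − 0.72 + 0.1) = 1/0.38 ≈ 2.632.
The tax multiplier is −c × k ≈ −1.895, so ΔY = k × (−c·ΔT) = (+$9.36 million) / 0.38 ≈ +$25 million.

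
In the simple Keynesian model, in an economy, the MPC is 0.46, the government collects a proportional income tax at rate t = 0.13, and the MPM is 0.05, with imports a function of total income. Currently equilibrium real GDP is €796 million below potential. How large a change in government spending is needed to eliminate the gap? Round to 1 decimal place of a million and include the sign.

+€517.2 million

Spending multiplier = 1/(1 − c(1−t) + m) = 1/(1 − 0.46×0.87 + 0.05) = 1/0.6498 ≈ 1.539.
Need ΔY = +€796 million, so ΔG = ΔY/k = (+€796 million) × 0.6498 ≈ +€517.2 million.
The government should increase government spending by €517.2 million.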